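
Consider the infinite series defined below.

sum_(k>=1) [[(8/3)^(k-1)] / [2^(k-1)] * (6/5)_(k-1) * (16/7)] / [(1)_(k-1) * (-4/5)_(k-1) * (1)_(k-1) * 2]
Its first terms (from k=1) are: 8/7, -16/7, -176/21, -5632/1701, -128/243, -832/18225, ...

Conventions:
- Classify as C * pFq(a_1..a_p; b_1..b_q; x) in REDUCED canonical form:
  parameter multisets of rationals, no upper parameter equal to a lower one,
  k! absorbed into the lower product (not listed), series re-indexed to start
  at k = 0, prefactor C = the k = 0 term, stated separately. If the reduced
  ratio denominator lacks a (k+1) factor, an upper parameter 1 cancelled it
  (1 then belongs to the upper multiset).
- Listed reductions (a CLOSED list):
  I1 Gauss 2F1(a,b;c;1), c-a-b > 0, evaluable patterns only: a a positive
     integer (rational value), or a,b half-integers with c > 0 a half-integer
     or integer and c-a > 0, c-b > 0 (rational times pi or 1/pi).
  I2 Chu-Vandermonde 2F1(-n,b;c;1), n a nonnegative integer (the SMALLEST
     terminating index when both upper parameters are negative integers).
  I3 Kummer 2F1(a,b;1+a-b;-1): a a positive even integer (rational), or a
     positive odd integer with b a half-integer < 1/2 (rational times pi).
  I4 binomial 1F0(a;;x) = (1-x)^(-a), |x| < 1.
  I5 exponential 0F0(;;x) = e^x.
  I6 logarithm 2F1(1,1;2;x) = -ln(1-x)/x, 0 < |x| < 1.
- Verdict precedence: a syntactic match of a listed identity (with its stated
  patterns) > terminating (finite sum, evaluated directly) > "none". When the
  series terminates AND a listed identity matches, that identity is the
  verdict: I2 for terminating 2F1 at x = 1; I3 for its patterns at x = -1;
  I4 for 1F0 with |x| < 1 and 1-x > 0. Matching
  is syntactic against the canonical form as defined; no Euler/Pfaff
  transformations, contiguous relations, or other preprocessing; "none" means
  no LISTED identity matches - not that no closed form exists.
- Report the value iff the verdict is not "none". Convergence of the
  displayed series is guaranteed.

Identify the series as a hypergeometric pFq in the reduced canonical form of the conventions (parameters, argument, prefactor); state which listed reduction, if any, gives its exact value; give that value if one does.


At argument 4/3: a 1F2 with upper {6/5}, lower {-4/5, 1}, scaled by C = 8/7. Verdict: none. A 1F2 with upper {6/5} fits none of I1-I6 at x = 4/3; the sum runs forever.

Key step: t_0 being 8/7, the two k-th powers (C = 8/7) combine into one argument.
Term ratio: r(k) = (4/3) * (k+6/5) / [(k-4/5) (k+1) (k+1)] ; factor over Q: parameters, x = (4/3), and C = 8/7.


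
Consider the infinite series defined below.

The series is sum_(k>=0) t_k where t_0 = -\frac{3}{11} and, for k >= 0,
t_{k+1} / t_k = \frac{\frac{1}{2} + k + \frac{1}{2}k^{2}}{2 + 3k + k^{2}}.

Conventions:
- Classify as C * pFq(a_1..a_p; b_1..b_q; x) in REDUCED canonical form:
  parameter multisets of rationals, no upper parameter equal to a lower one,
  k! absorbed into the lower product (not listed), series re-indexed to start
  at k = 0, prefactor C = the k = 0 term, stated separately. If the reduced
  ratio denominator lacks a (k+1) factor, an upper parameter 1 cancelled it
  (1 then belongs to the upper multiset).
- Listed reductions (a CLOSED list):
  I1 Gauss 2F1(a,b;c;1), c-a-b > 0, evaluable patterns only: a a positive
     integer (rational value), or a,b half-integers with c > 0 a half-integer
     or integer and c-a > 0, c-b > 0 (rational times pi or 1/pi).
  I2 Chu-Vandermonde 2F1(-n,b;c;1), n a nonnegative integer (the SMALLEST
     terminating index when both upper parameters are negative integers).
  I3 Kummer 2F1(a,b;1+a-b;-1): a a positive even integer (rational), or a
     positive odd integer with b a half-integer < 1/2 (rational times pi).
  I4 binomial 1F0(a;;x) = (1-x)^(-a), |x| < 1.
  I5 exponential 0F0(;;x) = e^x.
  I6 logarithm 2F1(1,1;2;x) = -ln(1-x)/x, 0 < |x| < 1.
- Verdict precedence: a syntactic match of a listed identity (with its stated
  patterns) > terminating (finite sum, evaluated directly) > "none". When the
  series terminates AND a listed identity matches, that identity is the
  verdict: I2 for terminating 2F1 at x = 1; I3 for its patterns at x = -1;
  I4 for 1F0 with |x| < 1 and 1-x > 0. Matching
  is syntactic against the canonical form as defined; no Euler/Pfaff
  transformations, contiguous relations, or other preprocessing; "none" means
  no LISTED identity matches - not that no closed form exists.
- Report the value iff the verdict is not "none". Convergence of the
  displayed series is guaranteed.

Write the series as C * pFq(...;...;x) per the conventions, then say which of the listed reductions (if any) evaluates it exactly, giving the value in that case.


Reduced: x = \frac{1}{2}, 2F1, upper = {1, 1}, lower = {2}, C = -\frac{3}{11}. Verdict: this is the I6 logarithm reduction (the logarithm: parameters (1,1;2), x = \frac{1}{2}). Its exact value is \frac{6}{11} \cdot \ln\left(\frac{1}{2}\right).

First insight: t_0 = -\frac{3}{11} here, and factor the ratio over Q (prefactor -3/11): negated roots = parameters.
Consecutive-term ratio: r(k) = \frac{1}{2} * (k+1) (k+1) / [(k+2) (k+1)] - rational; roots negated = parameters, x = \frac{1}{2}, C = -\frac{3}{11}.


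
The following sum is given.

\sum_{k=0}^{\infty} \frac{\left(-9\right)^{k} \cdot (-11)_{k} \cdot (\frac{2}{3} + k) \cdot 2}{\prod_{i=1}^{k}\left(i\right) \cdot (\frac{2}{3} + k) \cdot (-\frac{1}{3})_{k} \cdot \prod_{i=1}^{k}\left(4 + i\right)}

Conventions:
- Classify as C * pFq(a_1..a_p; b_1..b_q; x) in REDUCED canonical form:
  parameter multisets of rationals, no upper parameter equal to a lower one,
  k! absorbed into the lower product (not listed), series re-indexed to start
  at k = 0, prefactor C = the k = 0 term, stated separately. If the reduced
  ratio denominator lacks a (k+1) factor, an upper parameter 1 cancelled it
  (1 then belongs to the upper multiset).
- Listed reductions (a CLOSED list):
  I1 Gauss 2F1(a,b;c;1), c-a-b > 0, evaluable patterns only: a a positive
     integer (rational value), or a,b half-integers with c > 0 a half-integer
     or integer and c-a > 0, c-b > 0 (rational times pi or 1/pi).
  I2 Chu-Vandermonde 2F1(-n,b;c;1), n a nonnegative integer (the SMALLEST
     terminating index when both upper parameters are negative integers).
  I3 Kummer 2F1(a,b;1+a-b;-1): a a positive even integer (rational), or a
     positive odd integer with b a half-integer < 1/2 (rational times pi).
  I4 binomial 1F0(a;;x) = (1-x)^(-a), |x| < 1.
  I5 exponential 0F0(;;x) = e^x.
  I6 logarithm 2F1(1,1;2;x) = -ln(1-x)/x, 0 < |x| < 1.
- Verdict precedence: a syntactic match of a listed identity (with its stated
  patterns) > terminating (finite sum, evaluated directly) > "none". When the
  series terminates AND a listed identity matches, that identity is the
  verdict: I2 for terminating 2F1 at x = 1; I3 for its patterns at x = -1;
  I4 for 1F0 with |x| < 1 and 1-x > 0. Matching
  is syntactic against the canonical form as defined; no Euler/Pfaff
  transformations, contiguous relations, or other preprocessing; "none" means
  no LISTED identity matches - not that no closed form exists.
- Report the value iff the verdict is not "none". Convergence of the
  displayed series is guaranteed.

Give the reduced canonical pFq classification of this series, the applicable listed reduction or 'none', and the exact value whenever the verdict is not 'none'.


Key step: with t_0 = 2, the lower running product (C = 2) is a rising factorial.
Consecutive-term ratio: r(k) = -9 * (k-11) / [(k-\frac{1}{3}) (k+5) (k+1)] - rational in k. x = -9; t_0 = 2; negate the roots.

Classification (C = 2): 1F2 with upper {-11}, lower {-\frac{1}{3}, 5}, argument x = -9. Verdict: terminating - upper -11 stops the sum at k = 11; the 12 terms are added exactly. Sum: -\frac{740550837984351495523}{88522379545600000}.


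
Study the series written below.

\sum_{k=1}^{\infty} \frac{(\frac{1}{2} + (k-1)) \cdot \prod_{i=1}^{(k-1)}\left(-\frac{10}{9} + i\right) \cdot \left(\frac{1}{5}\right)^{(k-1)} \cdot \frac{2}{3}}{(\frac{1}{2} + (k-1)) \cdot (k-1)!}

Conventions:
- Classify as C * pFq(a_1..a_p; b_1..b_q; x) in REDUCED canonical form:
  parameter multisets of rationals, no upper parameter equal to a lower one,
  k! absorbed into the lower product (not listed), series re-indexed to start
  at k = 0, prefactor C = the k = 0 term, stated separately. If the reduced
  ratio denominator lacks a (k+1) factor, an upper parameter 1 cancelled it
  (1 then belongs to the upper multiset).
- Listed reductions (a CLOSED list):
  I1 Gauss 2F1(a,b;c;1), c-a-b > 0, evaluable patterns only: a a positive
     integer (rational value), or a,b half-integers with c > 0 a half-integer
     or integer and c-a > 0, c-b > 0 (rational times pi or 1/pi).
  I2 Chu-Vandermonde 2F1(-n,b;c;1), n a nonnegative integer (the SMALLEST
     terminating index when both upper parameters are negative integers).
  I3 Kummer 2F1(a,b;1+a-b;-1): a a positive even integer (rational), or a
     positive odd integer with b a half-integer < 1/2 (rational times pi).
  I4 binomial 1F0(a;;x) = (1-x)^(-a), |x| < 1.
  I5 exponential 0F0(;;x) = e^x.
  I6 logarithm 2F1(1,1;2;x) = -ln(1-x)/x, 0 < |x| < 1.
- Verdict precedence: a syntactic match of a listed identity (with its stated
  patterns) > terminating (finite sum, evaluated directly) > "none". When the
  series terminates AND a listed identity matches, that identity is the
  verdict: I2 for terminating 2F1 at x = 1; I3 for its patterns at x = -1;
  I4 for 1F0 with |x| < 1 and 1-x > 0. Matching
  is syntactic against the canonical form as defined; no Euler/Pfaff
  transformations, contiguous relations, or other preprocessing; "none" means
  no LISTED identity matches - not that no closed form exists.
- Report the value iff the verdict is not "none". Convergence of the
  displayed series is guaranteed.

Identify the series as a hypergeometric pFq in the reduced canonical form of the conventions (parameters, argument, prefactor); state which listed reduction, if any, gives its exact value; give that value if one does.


Reduced: x = \frac{1}{5}, 1F0, upper = {-\frac{1}{9}}, lower = {-}, C = \frac{2}{3}. Verdict: the binomial series (I4) applies (the 1F0 binomial series: exponent 1/9, x = \frac{1}{5}). Sum: \frac{2}{3} \cdot \left(\frac{4}{5}\right)^{\frac{1}{9}}.

Structural cue: x = \frac{1}{5} and the factor k + 1/2 cancels (top and bottom), leaving prefactor 2/3.
Term ratio: r(k) = \frac{1}{5} * (k-\frac{1}{9}) / [(k+1)] - rational; roots negated = parameters, x = \frac{1}{5}, C = \frac{2}{3}.


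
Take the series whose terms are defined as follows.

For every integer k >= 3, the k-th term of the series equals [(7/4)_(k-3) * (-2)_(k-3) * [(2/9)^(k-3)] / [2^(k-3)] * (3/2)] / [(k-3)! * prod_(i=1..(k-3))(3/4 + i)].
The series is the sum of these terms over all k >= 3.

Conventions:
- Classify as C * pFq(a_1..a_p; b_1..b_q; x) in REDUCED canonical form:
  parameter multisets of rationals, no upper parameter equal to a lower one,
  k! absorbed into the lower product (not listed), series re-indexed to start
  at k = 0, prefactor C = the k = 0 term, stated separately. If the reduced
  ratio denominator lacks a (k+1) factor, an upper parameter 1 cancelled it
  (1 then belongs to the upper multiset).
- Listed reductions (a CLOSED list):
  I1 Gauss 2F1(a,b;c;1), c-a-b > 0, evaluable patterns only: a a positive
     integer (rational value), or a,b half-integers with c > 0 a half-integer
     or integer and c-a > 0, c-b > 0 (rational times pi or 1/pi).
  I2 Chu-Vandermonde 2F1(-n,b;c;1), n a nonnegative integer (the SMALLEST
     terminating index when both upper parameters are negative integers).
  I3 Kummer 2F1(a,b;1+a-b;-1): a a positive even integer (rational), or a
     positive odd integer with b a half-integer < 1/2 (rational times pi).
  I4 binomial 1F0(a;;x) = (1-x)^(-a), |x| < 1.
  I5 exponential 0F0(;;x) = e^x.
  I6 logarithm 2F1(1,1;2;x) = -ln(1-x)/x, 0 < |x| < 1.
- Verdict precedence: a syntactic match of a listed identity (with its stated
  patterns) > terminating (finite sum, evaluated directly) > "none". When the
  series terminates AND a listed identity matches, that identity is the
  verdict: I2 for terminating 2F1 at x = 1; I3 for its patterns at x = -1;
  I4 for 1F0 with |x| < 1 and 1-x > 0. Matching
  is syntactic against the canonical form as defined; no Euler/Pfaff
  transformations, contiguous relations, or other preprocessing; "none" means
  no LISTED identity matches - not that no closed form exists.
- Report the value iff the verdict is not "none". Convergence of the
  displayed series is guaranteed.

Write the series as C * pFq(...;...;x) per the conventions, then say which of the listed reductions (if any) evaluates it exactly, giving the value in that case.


Classification (C = 3/2): 1F0 with upper {-2}, lower {-}, argument x = 1/9. Verdict: the binomial series (I4) fires (the 1F0 binomial series: exponent 2, x = 1/9). Its exact value is 32/27.

Structural cue: x = (1/9) and the two k-th powers (prefactor 3/2) combine into one argument.
Ratio: r(k) = (1/9) * (k-2) / [(k+1)] - rational in k. x = (1/9); t_0 = 3/2; negate the roots.


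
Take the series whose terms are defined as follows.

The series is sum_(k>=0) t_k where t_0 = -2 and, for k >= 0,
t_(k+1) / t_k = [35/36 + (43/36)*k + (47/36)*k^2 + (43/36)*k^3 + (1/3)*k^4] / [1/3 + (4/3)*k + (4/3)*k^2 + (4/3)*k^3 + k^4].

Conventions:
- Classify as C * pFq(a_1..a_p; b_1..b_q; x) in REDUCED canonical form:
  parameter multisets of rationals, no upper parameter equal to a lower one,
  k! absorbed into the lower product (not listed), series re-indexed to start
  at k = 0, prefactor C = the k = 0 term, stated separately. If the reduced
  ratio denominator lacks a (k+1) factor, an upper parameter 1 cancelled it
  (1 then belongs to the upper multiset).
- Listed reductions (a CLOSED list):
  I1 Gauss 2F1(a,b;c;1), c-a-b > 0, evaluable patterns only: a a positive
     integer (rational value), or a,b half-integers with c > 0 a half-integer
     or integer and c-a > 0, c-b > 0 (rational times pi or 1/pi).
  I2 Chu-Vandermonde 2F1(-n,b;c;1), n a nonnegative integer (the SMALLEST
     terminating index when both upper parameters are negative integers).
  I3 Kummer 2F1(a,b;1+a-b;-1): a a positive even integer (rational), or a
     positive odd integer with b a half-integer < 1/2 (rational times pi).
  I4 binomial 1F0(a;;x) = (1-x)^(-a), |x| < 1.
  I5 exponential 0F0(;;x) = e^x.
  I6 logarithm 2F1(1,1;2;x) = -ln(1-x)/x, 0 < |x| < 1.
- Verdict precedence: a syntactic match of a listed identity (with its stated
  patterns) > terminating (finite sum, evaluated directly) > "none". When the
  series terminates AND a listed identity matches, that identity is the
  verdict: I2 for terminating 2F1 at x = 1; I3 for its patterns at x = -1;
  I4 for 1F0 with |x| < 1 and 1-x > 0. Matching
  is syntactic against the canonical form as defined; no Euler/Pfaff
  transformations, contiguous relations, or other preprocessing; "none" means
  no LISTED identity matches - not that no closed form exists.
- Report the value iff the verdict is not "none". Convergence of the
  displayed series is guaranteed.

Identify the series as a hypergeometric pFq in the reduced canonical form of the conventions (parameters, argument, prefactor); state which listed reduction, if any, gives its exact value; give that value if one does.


At argument 1/3: a 2F1 with upper {5/4, 7/3}, lower {1/3}, scaled by C = -2. Verdict: none here - no I1-I6 shape fits x = 1/3 with lower {1/3}.

Key observation: x = (1/3) and the expanded ratio factors over Q; prefactor -2, roots give parameters.
Ratio: r(k) = (1/3) * (k+5/4) (k+7/3) / [(k+1/3) (k+1)] - poly over poly, x = (1/3) from leading terms; C = -2 at k = 0.


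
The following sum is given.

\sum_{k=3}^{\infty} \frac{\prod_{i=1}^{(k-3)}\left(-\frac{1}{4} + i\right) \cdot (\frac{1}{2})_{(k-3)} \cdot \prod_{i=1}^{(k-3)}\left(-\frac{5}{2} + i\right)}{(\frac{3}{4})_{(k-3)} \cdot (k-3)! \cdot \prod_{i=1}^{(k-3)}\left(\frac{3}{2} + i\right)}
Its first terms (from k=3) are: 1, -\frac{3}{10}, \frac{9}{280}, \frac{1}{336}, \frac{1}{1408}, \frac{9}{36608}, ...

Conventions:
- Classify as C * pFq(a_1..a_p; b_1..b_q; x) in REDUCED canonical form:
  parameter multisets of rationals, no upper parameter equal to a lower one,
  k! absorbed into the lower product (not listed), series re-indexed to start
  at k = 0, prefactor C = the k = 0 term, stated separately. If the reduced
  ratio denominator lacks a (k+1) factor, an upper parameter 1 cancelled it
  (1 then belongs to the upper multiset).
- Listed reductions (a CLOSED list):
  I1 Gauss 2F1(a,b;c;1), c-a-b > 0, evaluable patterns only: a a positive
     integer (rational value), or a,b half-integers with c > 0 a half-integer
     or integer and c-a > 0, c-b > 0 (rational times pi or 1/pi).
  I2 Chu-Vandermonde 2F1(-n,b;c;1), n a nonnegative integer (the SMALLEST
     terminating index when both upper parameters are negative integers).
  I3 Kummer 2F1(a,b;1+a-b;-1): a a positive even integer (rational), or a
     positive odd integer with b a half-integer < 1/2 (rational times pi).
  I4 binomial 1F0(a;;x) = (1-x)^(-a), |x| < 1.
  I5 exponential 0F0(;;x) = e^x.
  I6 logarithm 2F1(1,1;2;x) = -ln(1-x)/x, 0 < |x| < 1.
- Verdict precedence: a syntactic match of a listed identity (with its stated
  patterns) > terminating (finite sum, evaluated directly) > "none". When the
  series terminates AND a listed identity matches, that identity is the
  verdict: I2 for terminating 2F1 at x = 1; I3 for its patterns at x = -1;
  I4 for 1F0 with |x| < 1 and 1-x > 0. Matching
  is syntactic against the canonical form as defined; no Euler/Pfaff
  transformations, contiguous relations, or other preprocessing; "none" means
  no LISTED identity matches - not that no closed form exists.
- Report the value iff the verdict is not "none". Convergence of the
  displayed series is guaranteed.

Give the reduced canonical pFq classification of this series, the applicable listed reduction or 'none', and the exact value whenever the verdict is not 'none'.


With C = 1: the canonical form is 2F1(-\frac{3}{2}, \frac{1}{2}; \frac{5}{2}; 1). Verdict: the half-integer Gauss pattern (I1) applies (x = 1; upper {-\frac{3}{2}, \frac{1}{2}} half-integers, c = \frac{5}{2} in the evaluable pattern). Its exact value is \frac{15}{64} \cdot \pi.

The tell: with t_0 = 1, the parameter 3/4 appears in both the upper and lower lists and cancels.
Ratio: r(k) = 1 * (k-\frac{3}{2}) (k+\frac{1}{2}) / [(k+\frac{5}{2}) (k+1)] - poly over poly, x = 1 from leading terms; C = 1 at k = 0.


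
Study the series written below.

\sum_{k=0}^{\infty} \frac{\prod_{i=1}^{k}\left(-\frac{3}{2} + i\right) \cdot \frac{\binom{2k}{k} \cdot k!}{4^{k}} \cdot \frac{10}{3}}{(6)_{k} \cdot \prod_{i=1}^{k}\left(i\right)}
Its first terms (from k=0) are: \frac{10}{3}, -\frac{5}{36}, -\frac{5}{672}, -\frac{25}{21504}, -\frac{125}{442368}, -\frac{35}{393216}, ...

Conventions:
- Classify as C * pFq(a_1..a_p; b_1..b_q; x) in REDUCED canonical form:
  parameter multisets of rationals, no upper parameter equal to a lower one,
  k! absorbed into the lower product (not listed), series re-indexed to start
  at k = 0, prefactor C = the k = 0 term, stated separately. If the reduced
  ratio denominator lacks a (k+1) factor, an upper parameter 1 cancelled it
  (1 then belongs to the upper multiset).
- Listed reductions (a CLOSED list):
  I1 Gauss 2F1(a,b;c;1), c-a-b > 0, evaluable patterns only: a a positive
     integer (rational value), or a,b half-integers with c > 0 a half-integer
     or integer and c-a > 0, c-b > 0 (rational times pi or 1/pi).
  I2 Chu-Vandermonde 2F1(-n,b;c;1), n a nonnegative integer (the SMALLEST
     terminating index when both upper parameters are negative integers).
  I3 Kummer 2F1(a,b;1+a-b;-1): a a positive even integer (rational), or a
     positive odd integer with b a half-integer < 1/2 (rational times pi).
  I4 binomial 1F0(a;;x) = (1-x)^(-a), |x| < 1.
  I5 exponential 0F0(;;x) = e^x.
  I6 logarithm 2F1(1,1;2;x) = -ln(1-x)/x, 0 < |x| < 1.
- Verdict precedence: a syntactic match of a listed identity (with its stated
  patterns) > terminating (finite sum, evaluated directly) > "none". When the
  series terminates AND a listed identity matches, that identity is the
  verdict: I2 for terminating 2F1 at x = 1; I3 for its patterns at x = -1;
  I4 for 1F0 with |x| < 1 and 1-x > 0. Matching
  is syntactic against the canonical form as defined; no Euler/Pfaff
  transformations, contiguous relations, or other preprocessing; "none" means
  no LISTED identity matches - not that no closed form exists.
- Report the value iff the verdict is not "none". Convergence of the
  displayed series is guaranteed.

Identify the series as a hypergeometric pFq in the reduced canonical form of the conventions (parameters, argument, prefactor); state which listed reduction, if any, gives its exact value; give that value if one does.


This is \frac{10}{3} * 2F1(-\frac{1}{2}, \frac{1}{2}; 6; 1) in reduced canonical form. Verdict: this is the half-integer Gauss pattern (I1) (x = 1; upper {-\frac{1}{2}, \frac{1}{2}} half-integers, c = 6 in the evaluable pattern). Sum: \frac{1310720}{130977} / \pi.

Key observation: t_0 being \frac{10}{3}, the running product (C = 10/3, x = 1) telescopes to a rising factorial.
Step ratio: r(k) = 1 * (k-\frac{1}{2}) (k+\frac{1}{2}) / [(k+6) (k+1)] ; factor over Q: parameters, x = 1, and C = \frac{10}{3}.


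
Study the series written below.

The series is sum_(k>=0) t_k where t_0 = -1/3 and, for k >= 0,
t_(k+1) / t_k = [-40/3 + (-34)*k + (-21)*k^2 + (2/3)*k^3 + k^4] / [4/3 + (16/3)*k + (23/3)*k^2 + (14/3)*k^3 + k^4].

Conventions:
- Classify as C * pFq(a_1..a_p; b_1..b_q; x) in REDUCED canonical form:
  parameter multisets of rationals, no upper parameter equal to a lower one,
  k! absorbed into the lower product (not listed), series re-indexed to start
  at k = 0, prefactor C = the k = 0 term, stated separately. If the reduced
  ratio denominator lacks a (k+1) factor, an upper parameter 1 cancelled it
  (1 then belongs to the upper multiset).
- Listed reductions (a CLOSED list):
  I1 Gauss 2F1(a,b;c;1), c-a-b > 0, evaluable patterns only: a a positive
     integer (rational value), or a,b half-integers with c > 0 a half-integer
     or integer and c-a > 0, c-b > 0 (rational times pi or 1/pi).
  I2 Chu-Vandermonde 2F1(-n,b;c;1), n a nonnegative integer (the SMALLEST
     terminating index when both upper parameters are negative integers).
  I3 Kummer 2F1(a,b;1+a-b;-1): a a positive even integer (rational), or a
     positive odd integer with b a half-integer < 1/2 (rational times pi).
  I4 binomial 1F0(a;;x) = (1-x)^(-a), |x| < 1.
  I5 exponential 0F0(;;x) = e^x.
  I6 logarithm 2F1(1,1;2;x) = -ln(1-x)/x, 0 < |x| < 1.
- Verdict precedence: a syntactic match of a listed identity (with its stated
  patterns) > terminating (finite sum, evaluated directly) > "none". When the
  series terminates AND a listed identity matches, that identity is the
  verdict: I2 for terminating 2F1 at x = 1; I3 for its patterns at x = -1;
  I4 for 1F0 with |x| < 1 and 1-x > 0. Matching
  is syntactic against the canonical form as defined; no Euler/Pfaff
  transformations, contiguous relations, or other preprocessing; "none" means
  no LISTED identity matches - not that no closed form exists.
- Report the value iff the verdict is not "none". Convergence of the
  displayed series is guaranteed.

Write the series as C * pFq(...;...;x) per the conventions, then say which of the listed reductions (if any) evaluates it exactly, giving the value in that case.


This is -1/3 * 2F1(-5, 4; 2; 1) in reduced canonical form. Verdict at x = 1: the Chu-Vandermonde identity I2 matches (terminating 2F1 at x = 1 with n = 5, b = 4, c = 2). Sum: 0.

Key step: from the first term -1/3: cancel k + 2/3 from the displayed ratio first; then C = -1/3, x = 1.
Ratio: r(k) = 1 * (k-5) (k+4) / [(k+2) (k+1)] - rational in k, leading ratio 1; with t_0 = -1/3, classification follows.


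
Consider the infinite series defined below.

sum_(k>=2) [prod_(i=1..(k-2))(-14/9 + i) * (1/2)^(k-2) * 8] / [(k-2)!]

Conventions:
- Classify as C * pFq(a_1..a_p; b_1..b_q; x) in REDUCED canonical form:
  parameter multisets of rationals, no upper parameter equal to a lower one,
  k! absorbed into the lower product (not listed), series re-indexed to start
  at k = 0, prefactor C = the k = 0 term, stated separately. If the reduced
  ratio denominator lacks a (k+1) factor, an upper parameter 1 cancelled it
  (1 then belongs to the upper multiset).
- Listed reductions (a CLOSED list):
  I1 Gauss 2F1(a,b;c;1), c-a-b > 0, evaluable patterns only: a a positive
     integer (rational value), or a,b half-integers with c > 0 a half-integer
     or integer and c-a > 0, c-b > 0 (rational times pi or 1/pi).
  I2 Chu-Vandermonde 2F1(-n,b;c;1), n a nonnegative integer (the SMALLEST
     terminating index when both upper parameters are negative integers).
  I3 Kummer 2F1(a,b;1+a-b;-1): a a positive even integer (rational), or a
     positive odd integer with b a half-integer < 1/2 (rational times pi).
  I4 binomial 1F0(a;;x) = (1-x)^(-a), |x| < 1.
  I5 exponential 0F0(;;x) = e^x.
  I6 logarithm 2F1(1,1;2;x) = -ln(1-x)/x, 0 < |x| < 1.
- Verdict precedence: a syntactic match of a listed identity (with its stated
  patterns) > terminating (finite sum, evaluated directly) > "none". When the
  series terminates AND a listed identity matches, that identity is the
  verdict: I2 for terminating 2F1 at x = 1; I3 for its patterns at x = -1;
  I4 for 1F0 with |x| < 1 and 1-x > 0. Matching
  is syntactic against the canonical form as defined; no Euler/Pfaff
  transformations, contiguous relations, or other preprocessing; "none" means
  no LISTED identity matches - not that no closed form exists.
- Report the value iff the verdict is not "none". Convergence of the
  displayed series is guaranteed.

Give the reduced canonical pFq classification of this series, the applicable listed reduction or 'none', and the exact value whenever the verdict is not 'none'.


The series (x = 1/2) is 1F0: upper {-5/9}, lower {-}, prefactor 8. Verdict: this is the I4 binomial reduction (the 1F0 binomial series: exponent 5/9, x = 1/2). Value: 8 * (1/2)^(5/9).

First insight: t_0 being 8, the running product (C = 8) telescopes to a rising factorial.
Adjacent-term ratio: r(k) = (1/2) * (k-5/9) / [(k+1)] - rational in k. x = (1/2); t_0 = 8; negate the roots.


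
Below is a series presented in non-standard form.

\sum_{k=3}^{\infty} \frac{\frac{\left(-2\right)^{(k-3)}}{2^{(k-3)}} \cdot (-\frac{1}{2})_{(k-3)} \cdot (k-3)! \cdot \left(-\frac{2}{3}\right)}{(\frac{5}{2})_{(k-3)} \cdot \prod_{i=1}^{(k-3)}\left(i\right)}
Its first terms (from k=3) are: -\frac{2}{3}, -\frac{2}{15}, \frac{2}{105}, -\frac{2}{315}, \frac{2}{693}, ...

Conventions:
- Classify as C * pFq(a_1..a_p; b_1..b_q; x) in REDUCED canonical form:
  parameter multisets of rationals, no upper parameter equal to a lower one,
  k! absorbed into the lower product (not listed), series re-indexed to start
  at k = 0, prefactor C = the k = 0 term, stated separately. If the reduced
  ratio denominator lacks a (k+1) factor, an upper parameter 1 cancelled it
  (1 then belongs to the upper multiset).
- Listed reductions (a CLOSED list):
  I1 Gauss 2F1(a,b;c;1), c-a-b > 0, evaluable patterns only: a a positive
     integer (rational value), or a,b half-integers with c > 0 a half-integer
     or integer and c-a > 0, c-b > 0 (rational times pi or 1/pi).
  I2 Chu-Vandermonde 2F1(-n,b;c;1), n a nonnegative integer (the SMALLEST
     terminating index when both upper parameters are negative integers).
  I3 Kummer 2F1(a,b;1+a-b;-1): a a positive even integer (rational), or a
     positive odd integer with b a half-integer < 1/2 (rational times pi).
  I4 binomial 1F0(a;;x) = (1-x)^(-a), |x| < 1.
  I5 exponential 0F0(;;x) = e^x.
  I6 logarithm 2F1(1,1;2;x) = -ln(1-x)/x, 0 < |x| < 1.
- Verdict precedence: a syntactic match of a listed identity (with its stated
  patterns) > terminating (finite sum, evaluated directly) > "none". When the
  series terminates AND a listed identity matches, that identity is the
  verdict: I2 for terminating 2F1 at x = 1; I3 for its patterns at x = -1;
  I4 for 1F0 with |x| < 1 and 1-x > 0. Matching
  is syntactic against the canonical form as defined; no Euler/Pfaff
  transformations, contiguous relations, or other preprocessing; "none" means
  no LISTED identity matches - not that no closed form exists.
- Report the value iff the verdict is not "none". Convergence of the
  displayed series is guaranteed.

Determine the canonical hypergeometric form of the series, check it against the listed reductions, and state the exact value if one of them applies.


Key observation: from the first term -\frac{2}{3}: the product of the first k integers (C = -2/3, x = -1) is k!.
Step ratio: r(k) = -1 * (k-\frac{1}{2}) (k+1) / [(k+\frac{5}{2}) (k+1)] - rational in k, leading ratio -1; with t_0 = -\frac{2}{3}, classification follows.

Prefactor -\frac{2}{3}, argument -1: 2F1 with upper {-\frac{1}{2}, 1} over lower {\frac{5}{2}}. Verdict (x = -1): Kummer (I3) applies (x = -1; c = \frac{5}{2} equals 1+a-b for upper {-\frac{1}{2}, 1}: listed pattern). Exact value: \left(-\frac{1}{4}\right) \cdot \pi.


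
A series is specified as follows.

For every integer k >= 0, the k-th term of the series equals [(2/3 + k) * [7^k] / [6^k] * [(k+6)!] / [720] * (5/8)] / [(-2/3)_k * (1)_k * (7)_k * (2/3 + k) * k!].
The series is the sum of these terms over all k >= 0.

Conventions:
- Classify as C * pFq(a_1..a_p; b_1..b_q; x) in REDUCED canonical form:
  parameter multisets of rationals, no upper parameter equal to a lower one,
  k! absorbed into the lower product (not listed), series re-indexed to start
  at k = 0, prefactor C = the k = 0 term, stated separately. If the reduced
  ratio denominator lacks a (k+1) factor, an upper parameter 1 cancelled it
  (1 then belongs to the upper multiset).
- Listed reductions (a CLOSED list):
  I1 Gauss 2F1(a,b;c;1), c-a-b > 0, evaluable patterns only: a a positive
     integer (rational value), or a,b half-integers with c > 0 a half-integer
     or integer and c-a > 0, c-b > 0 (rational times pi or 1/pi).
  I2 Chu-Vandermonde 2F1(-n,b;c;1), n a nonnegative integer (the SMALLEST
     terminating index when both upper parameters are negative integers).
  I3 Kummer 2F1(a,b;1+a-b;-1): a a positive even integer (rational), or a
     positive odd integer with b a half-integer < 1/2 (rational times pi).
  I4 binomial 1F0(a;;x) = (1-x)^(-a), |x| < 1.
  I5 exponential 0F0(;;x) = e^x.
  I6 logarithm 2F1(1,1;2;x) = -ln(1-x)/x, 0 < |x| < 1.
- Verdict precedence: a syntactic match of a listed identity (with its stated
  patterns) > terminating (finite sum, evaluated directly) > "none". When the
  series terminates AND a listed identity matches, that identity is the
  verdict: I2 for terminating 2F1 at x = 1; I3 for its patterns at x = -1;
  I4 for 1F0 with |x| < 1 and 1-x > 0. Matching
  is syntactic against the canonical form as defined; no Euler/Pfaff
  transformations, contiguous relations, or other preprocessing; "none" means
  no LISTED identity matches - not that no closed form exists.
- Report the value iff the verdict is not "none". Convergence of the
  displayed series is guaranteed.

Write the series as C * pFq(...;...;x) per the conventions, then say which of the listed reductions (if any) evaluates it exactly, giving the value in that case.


The series (x = 7/6) is 0F2: upper {-}, lower {-2/3, 1}, prefactor 5/8. Verdict: none. Every listed pattern misses the 0F2 form at 7/6, upper {-}.

Key observation: x = (7/6) and the factorial ratio (prefactor 5/8) (k+a-1)!/(a-1)! is a rising factorial (a)_k.
Adjacent-term ratio: r(k) = (7/6) * 1 / [(k-2/3) (k+1) (k+1)] - rational in k, leading ratio (7/6); with t_0 = 5/8, classification follows.


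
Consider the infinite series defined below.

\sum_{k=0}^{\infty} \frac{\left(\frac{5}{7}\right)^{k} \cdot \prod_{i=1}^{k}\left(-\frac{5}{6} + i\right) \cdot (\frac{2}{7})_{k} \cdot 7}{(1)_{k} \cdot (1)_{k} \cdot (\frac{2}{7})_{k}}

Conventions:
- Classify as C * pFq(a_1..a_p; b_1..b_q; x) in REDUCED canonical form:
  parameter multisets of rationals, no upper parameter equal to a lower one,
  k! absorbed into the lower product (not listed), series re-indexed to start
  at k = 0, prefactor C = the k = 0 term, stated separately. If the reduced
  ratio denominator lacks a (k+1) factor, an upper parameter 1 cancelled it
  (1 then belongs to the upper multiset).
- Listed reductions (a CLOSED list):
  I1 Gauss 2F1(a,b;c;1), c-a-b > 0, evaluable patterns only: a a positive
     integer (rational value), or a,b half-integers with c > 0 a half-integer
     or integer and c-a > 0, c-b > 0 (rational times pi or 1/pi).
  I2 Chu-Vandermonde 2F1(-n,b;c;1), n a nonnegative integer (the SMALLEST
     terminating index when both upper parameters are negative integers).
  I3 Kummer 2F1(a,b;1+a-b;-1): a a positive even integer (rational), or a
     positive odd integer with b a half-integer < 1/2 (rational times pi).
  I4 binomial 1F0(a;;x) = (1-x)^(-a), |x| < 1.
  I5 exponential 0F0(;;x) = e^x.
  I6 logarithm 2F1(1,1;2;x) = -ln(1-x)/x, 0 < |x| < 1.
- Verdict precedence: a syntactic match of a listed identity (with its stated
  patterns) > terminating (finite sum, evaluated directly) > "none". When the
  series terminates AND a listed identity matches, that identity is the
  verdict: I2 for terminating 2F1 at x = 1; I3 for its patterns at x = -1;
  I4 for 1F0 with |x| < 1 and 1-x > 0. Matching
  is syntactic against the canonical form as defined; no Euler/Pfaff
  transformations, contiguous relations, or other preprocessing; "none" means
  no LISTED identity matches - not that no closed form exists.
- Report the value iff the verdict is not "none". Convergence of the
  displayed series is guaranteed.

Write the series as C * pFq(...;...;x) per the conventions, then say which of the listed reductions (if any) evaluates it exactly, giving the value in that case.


At argument \frac{5}{7}: a 1F1 with upper {\frac{1}{6}}, lower {1}, scaled by C = 7. Verdict: none. No listed pattern accepts 1F1(\frac{1}{6}; 1; \frac{5}{7}).

Key observation: t_0 being 7, (1)_k (C = 7, x = 5/7) is k! itself.
Step ratio: r(k) = \frac{5}{7} * (k+\frac{1}{6}) / [(k+1) (k+1)] - rational in k, leading ratio \frac{5}{7}; with t_0 = 7, classification follows.


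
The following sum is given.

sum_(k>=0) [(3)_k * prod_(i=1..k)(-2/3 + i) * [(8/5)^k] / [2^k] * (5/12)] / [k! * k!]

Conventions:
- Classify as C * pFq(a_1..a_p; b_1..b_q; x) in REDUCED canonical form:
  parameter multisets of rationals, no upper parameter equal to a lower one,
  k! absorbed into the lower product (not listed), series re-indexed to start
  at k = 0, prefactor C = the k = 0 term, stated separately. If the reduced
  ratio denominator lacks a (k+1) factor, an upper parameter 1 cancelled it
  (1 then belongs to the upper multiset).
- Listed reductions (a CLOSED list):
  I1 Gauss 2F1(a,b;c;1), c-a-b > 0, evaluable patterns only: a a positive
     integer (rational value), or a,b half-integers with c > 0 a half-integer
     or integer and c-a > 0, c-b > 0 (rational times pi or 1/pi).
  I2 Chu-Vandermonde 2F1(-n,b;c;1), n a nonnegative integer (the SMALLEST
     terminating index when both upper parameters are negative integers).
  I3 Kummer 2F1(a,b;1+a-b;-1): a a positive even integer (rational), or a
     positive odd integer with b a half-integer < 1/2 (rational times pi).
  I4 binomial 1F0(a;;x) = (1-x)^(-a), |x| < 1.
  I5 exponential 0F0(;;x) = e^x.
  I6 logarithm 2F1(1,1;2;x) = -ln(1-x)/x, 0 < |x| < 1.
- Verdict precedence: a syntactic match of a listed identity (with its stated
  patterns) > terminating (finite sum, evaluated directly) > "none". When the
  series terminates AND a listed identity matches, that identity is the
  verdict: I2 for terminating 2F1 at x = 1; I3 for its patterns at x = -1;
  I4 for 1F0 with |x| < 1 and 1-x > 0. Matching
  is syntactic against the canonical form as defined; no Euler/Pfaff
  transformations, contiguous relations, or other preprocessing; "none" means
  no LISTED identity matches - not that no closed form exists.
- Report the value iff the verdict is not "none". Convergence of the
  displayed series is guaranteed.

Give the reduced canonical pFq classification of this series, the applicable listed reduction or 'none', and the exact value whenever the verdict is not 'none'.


Reduced: x = 4/5, 2F1, upper = {1/3, 3}, lower = {1}, C = 5/12. Verdict: none. Every listed pattern misses the 2F1 form at 4/5, upper {1/3, 3}.

Key step: x = (4/5) and the two k-th powers (C = 5/12) combine into one argument.
Adjacent-term ratio: r(k) = (4/5) * (k+1/3) (k+3) / [(k+1) (k+1)] - rational in k. x = (4/5); t_0 = 5/12; negate the roots.


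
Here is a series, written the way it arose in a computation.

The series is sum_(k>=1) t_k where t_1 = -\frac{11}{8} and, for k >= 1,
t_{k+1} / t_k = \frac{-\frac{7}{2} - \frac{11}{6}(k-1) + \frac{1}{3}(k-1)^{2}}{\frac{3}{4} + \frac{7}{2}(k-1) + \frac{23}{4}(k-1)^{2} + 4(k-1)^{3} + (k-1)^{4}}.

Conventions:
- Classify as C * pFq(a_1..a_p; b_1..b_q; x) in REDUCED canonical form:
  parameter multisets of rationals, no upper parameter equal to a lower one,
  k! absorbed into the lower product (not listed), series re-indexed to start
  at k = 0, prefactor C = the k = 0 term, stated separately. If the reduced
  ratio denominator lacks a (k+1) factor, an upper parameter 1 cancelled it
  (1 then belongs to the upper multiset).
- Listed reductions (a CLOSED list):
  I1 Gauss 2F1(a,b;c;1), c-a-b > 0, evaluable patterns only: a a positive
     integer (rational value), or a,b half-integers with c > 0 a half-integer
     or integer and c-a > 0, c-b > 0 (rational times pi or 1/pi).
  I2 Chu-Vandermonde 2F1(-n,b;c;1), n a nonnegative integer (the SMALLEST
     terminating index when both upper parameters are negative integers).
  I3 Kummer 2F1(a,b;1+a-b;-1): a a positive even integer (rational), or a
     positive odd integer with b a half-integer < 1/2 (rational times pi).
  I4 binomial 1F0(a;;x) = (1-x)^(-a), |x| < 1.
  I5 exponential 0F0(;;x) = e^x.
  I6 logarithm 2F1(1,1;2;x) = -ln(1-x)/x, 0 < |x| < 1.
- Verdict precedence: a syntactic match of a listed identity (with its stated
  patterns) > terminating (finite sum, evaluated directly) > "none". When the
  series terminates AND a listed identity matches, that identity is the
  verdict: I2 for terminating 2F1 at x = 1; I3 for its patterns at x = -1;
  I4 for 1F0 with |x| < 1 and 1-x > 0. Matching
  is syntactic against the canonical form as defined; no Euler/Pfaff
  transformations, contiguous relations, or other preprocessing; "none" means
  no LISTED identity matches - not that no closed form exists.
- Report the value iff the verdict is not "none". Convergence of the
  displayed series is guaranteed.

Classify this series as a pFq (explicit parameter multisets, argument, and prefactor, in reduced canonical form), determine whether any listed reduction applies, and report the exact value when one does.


With C = -\frac{11}{8}: the canonical form is 1F2(-7; \frac{1}{2}, 1; \frac{1}{3}). Verdict: terminating - the sum ends at index 7 because -7 is a negative integer; exact evaluation follows. Sum: \frac{207008136707}{67705583400}.

Key step: x = \frac{1}{3} and the expanded ratio factors over Q; C = -11/8, x = 1/3, roots give parameters.
Ratio: r(k) = \frac{1}{3} * (k-7) / [(k+\frac{1}{2}) (k+1) (k+1)] - rational in k. x = \frac{1}{3}; t_0 = -\frac{11}{8}; negate the roots.


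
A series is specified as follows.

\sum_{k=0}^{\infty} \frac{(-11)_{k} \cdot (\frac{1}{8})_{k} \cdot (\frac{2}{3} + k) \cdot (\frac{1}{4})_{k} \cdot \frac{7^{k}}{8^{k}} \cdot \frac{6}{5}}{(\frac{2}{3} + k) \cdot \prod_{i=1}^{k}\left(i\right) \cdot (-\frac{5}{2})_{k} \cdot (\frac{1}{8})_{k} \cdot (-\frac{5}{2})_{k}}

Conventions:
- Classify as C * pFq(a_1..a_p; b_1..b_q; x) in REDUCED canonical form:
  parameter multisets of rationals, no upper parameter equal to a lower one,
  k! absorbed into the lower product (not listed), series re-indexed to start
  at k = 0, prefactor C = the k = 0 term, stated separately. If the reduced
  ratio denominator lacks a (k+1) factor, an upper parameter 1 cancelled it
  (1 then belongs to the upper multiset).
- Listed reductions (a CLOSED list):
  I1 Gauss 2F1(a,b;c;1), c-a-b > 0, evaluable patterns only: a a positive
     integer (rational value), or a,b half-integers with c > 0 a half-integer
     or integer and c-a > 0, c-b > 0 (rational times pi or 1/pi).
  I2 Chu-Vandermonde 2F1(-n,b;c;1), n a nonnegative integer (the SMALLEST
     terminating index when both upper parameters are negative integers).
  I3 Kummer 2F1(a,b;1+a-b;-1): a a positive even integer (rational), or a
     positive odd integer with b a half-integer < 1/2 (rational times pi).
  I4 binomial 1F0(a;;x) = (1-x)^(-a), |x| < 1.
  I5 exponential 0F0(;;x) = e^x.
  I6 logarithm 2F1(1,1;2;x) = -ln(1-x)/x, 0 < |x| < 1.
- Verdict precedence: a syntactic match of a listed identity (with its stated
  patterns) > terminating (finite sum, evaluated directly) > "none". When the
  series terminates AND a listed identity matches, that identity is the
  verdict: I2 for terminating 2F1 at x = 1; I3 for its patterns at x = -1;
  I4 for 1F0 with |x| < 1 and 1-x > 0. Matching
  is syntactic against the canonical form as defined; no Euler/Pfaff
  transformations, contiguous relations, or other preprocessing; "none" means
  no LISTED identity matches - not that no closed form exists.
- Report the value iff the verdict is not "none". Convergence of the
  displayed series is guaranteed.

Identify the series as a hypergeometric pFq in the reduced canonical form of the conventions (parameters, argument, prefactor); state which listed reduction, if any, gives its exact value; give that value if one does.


Structural cue: with t_0 = \frac{6}{5}, k + 2/3 divides numerator and denominator alike; prefactor 6/5 after cancelling.
Term ratio: r(k) = \frac{7}{8} * (k-11) (k+\frac{1}{4}) / [(k-\frac{5}{2}) (k-\frac{5}{2}) (k+1)] - poly over poly, x = \frac{7}{8} from leading terms; C = \frac{6}{5} at k = 0.

With C = \frac{6}{5}: the canonical form is 2F2(-11, \frac{1}{4}; -\frac{5}{2}, -\frac{5}{2}; \frac{7}{8}). Verdict: terminating - the sum ends at index 11 because -11 is a negative integer; exact evaluation follows. Value: -\frac{510682631945087669}{7175279738880000}.
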